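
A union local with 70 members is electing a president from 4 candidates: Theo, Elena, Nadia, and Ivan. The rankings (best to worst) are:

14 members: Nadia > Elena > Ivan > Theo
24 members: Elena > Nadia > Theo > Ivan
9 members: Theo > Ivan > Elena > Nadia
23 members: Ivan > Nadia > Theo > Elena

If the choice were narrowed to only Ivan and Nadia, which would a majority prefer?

Voters preferring Ivan to Nadia: 32; preferring Nadia to Ivan: 38.
Nadia wins the head-to-head.

Nadia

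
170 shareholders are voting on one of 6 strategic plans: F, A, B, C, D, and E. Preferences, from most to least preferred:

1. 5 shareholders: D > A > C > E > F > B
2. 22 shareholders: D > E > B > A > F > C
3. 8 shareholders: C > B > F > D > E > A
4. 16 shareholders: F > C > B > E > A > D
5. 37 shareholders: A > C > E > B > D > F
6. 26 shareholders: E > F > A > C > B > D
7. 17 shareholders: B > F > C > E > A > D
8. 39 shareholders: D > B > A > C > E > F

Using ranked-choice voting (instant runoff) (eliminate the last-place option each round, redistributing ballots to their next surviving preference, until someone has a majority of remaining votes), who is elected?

A

Round 1: F 16, A 37, B 17, C 8, D 66, E 26. Eliminate C.
Round 2: F 16, A 37, B 25, D 66, E 26. Eliminate F.
Round 3: A 37, B 41, D 66, E 26. Eliminate E.
Round 4: A 63, B 41, D 66. Eliminate B.
Round 5: A 96, D 74. A has a majority.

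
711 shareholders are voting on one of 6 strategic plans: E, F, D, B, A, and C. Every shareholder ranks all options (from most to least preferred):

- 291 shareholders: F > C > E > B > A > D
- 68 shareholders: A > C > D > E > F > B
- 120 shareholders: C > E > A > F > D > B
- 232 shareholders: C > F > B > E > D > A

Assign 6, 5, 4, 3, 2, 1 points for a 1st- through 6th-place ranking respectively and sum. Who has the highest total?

E: 291·4 + 68·3 + 120·5 + 232·3 = 2664
F: 291·6 + 68·2 + 120·3 + 232·5 = 3402
D: 291·1 + 68·4 + 120·2 + 232·2 = 1267
B: 291·3 + 68·1 + 120·1 + 232·4 = 1989
A: 291·2 + 68·6 + 120·4 + 232·1 = 1702
C: 291·5 + 68·5 + 120·6 + 232·6 = 3907
C has the highest Borda score (3907).

C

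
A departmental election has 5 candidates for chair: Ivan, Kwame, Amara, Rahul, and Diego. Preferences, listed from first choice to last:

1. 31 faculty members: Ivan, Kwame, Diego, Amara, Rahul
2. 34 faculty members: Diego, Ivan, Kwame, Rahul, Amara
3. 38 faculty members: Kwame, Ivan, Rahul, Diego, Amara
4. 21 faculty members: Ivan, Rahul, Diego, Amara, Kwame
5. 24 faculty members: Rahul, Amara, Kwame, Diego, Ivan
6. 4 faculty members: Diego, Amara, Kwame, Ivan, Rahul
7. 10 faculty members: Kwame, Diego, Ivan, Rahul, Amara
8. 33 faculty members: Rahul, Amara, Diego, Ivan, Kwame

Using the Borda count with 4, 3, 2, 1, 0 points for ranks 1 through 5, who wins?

Ivan

Ivan: 31·4 + 34·3 + 38·3 + 21·4 + 24·0 + 4·1 + 10·2 + 33·1 = 481
Kwame: 31·3 + 34·2 + 38·4 + 21·0 + 24·2 + 4·2 + 10·4 + 33·0 = 409
Amara: 31·1 + 34·0 + 38·0 + 21·1 + 24·3 + 4·3 + 10·0 + 33·3 = 235
Rahul: 31·0 + 34·1 + 38·2 + 21·3 + 24·4 + 4·0 + 10·1 + 33·4 = 411
Diego: 31·2 + 34·4 + 38·1 + 21·2 + 24·1 + 4·4 + 10·3 + 33·2 = 414
Ivan has the highest Borda score (481).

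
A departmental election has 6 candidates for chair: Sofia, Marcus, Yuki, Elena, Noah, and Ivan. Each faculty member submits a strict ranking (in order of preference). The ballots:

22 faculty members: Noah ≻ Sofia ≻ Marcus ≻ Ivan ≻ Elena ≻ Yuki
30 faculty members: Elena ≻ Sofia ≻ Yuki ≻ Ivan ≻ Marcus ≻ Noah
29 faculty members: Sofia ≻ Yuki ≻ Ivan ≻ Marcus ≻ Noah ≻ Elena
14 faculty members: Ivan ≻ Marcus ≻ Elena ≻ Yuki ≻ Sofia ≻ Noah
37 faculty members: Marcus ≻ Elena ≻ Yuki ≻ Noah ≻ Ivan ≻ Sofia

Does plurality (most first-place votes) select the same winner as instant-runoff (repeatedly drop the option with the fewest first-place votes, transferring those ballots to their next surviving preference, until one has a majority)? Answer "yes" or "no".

Plurality — first-place votes: Sofia 29, Marcus 37, Yuki 0, Elena 30, Noah 22, Ivan 14. Winner: Marcus.
Instant-runoff — R1 Sofia 29, Marcus 37, Yuki 0, Elena 30, Noah 22, Ivan 14 (Yuki out); R2 Sofia 29, Marcus 37, Elena 30, Noah 22, Ivan 14 (Ivan out); R3 Sofia 29, Marcus 51, Elena 30, Noah 22 (Noah out); R4 Sofia 51, Marcus 51, Elena 30 (Elena out); R5 Sofia 81, Marcus 51 (Sofia winner). Winner: Sofia.
The two methods disagree.

no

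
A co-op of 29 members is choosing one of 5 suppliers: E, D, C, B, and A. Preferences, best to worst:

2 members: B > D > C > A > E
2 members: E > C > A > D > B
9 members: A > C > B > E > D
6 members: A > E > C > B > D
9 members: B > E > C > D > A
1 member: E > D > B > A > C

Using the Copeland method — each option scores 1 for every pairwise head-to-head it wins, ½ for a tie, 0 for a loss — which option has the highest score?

A

E: beats D and C; loses to B and A → score 2.
D: loses to E, C, B, and A → score 0.
C: beats D and B; loses to E and A → score 2.
B: beats E and D; loses to C and A → score 2.
A: beats E, D, C, and B → score 4.
A has the best pairwise record.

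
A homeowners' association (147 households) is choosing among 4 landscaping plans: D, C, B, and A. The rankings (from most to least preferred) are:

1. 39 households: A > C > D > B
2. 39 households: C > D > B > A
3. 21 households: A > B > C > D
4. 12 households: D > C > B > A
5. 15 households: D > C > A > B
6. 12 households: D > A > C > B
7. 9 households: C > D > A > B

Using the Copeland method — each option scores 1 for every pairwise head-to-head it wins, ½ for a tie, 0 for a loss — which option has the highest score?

C

D: beats B and A; loses to C → score 2.
C: beats D, B, and A → score 3.
B: loses to D, C, and A → score 0.
A: beats B; loses to D and C → score 1.
C has the best pairwise record.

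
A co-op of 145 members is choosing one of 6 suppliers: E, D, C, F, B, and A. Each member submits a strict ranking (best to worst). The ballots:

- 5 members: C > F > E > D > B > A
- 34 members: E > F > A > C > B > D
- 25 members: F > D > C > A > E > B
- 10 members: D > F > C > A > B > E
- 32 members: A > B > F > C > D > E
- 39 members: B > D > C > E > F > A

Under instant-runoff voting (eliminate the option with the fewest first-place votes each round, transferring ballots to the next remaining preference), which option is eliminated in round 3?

Round 1: E 34, D 10, C 5, F 25, B 39, A 32. Eliminate C.
Round 2: E 34, D 10, F 30, B 39, A 32. Eliminate D.
Round 3: E 34, F 40, B 39, A 32. Eliminate A.

A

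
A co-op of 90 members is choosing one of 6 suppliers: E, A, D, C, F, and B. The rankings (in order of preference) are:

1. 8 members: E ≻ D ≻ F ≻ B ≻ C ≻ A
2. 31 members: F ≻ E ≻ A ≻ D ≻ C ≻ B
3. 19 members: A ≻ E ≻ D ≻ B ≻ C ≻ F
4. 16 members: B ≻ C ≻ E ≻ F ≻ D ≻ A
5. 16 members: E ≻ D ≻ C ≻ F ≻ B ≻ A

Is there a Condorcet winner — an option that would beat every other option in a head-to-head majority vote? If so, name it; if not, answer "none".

E vs A: 71–19 for E.
E vs D: 90–0 for E.
E vs C: 74–16 for E.
E vs F: 59–31 for E.
E vs B: 74–16 for E.
E beats every other option head-to-head.

E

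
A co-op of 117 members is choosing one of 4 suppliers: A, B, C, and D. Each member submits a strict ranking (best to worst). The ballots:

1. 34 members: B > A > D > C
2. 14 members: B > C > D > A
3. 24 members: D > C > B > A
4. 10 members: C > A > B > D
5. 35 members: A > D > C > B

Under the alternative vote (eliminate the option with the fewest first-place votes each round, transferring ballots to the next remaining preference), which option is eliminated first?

Round 1: A 35, B 48, C 10, D 24. Eliminate C.

C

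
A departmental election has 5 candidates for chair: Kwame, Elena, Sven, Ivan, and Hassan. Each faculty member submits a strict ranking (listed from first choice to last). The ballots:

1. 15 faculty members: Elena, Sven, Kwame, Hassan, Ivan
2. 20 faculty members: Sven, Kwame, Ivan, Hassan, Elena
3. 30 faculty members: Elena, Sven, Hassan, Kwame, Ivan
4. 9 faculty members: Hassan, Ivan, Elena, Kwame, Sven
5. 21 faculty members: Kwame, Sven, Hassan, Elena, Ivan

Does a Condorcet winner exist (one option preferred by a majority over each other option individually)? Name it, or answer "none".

Checking pairwise contests:
Elena beats Kwame 54–41.
Hassan beats Elena 50–45.
Elena beats Sven 54–41.
Kwame beats Ivan 86–9.
Kwame beats Hassan 56–39.
Every option loses at least one head-to-head, so there is no Condorcet winner.

none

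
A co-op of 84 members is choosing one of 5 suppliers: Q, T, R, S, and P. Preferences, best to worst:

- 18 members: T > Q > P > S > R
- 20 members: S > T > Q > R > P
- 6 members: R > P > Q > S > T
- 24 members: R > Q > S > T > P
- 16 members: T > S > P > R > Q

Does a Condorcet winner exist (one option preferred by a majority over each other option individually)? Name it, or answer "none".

none

Checking pairwise contests:
T beats Q 54–30.
S beats T 50–34.
T beats R 54–30.
Q beats S 48–36.
Q beats P 62–22.
Every option loses at least one head-to-head, so there is no Condorcet winner.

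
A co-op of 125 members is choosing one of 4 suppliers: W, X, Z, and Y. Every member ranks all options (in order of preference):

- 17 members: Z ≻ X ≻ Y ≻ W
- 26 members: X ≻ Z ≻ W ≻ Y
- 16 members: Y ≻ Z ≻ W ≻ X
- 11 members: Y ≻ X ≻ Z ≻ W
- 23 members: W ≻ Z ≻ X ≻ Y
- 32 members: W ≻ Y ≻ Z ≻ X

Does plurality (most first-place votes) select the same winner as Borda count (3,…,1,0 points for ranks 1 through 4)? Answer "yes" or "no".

no

Plurality — first-place votes: W 55, X 26, Z 17, Y 27. Winner: W.
Borda — scores: W 207, X 157, Z 224, Y 162. Winner: Z.
The two methods disagree.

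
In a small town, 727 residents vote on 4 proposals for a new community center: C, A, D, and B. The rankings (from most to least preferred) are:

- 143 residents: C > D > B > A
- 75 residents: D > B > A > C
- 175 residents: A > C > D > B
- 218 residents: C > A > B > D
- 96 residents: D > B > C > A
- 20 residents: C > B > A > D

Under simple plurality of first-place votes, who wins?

First-place votes: C 381, A 175, D 171, B 0.
C has the most first-place votes.

C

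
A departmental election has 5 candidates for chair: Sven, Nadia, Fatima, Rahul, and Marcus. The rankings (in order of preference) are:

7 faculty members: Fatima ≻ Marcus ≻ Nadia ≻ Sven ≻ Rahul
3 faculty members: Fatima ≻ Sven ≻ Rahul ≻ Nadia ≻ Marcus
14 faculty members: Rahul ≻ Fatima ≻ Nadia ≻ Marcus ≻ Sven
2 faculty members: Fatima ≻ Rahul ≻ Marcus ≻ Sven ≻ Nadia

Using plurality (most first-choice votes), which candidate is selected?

Rahul

First-place votes: Sven 0, Nadia 0, Fatima 12, Rahul 14, Marcus 0.
Rahul has the most first-place votes.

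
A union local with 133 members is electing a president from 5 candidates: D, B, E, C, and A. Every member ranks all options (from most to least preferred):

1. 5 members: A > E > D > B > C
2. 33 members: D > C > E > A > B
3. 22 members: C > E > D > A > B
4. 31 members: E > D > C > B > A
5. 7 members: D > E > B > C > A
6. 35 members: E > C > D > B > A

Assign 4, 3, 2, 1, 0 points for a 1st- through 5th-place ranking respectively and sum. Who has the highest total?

D: 5·2 + 33·4 + 22·2 + 31·3 + 7·4 + 35·2 = 377
B: 5·1 + 33·0 + 22·0 + 31·1 + 7·2 + 35·1 = 85
E: 5·3 + 33·2 + 22·3 + 31·4 + 7·3 + 35·4 = 432
C: 5·0 + 33·3 + 22·4 + 31·2 + 7·1 + 35·3 = 361
A: 5·4 + 33·1 + 22·1 + 31·0 + 7·0 + 35·0 = 75
E has the highest Borda score (432).

E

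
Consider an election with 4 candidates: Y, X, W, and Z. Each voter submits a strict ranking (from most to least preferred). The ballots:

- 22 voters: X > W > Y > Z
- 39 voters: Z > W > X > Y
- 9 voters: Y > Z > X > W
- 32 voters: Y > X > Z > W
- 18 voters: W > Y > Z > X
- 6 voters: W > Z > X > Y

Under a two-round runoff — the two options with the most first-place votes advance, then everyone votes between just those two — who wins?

Y

Round 1 first-place votes: Y 41, X 22, W 24, Z 39.
Y and Z advance.
Runoff: Y is preferred to Z by 81 voters; Z by 45.
Y wins the runoff.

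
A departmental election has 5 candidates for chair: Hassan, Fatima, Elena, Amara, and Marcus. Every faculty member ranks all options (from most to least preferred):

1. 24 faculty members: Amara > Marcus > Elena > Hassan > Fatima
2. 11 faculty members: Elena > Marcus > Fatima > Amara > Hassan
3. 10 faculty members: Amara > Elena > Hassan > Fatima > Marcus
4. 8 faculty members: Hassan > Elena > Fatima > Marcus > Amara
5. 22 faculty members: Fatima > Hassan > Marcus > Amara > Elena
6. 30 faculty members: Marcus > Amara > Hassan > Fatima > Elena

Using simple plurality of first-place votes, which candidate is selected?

Amara

First-place votes: Hassan 8, Fatima 22, Elena 11, Amara 34, Marcus 30.
Amara has the most first-place votes.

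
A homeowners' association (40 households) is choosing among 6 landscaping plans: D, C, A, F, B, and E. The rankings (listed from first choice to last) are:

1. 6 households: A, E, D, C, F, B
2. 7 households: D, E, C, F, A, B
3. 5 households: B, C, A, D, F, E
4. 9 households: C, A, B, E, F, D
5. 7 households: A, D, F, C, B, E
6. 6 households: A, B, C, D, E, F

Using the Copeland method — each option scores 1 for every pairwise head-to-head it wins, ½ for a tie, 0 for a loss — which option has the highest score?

C

D: beats F and E; ties C and B; loses to A → score 3.
C: beats A, F, B, and E; ties D → score 4.5.
A: beats D, F, B, and E; loses to C → score 4.
F: ties B; loses to D, C, A, and E → score 0.5.
B: beats E; ties D and F; loses to C and A → score 2.
E: beats F; loses to D, C, A, and B → score 1.
C has the best pairwise record.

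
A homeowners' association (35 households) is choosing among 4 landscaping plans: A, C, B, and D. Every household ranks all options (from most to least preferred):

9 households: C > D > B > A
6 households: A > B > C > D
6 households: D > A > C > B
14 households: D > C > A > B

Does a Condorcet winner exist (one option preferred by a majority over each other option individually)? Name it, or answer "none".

D

D vs A: 29–6 for D.
D vs C: 20–15 for D.
D vs B: 29–6 for D.
D beats every other option head-to-head.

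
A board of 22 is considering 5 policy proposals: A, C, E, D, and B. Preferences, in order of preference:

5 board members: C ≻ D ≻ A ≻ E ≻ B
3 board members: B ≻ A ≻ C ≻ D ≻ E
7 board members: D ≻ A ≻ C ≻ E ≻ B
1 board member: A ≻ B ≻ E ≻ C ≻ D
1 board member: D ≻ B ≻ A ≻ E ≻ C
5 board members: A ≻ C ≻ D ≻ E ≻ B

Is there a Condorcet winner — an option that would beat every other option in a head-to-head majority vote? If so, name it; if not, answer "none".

none

Checking pairwise contests:
D beats A 13–9.
A beats C 17–5.
A beats E 22–0.
C beats D 14–8.
A beats B 18–4.
Every option loses at least one head-to-head, so there is no Condorcet winner.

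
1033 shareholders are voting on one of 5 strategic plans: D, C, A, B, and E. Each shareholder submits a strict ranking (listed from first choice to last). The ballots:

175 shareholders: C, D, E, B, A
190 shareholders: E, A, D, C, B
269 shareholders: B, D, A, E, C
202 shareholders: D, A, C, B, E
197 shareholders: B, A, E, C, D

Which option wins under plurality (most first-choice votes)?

B

First-place votes: D 202, C 175, A 0, B 466, E 190.
B has the most first-place votes.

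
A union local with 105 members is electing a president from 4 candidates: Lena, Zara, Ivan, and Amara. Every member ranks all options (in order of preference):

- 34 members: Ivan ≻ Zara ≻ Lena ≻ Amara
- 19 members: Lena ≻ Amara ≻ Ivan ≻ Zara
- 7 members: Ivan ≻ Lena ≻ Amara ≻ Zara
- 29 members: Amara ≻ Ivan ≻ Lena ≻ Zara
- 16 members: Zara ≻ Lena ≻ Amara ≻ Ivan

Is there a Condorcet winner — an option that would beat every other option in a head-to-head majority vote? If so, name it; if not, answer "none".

Checking pairwise contests:
Ivan beats Lena 70–35.
Lena beats Zara 55–50.
Amara beats Ivan 64–41.
Lena beats Amara 76–29.
Every option loses at least one head-to-head, so there is no Condorcet winner.

none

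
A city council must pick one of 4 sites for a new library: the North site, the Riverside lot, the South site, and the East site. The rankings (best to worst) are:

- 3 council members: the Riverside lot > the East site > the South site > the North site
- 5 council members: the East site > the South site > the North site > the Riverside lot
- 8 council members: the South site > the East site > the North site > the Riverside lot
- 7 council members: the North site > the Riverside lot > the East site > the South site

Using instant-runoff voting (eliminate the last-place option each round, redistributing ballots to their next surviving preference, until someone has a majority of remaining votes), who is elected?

the East site

Round 1: the North site 7, the Riverside lot 3, the South site 8, the East site 5. Eliminate the Riverside lot.
Round 2: the North site 7, the South site 8, the East site 8. Eliminate the North site.
Round 3: the South site 8, the East site 15. The East site has a majority.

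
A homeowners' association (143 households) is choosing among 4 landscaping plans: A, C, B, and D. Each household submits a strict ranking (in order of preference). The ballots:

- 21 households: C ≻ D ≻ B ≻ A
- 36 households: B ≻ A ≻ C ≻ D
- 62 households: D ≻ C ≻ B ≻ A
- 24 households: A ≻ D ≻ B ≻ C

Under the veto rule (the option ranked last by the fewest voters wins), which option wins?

Last-place votes: A 83, C 24, B 0, D 36.
B is ranked last by the fewest voters, so B wins.

B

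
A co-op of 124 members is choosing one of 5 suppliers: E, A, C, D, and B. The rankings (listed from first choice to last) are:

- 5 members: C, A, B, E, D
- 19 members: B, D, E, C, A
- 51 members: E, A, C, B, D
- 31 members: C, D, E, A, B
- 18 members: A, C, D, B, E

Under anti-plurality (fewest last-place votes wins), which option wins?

Last-place votes: E 18, A 19, C 0, D 56, B 31.
C is ranked last by the fewest voters, so C wins.

C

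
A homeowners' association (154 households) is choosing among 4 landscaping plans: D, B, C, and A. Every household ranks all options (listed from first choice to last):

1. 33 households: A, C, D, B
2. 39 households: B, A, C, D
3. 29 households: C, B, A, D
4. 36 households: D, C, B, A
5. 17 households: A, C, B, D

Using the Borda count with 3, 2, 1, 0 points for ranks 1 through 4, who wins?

C

D: 33·1 + 39·0 + 29·0 + 36·3 + 17·0 = 141
B: 33·0 + 39·3 + 29·2 + 36·1 + 17·1 = 228
C: 33·2 + 39·1 + 29·3 + 36·2 + 17·2 = 298
A: 33·3 + 39·2 + 29·1 + 36·0 + 17·3 = 257
C has the highest Borda score (298).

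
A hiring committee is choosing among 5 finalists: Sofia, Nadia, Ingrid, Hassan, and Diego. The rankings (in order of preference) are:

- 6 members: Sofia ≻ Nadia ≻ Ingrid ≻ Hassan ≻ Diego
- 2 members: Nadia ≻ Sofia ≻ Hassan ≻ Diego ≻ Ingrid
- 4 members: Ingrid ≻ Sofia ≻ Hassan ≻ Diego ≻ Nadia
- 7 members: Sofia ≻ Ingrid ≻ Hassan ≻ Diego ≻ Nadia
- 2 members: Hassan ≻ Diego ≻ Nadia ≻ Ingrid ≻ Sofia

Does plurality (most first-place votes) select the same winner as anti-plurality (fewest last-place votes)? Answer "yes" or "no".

Plurality — first-place votes: Sofia 13, Nadia 2, Ingrid 4, Hassan 2, Diego 0. Winner: Sofia.
Anti-plurality — last-place votes: Sofia 2, Nadia 11, Ingrid 2, Hassan 0, Diego 6. Winner: Hassan.
The two methods disagree.

no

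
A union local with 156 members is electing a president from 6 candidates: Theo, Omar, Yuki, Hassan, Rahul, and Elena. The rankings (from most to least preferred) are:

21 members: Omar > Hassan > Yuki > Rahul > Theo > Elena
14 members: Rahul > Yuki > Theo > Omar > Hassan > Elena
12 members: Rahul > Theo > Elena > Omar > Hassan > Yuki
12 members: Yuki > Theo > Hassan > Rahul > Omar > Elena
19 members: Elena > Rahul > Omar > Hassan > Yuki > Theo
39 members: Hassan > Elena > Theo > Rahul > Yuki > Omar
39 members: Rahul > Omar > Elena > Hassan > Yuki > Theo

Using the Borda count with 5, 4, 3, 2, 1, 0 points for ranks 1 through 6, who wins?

Rahul

Theo: 21·1 + 14·3 + 12·4 + 12·4 + 19·0 + 39·3 + 39·0 = 276
Omar: 21·5 + 14·2 + 12·2 + 12·1 + 19·3 + 39·0 + 39·4 = 382
Yuki: 21·3 + 14·4 + 12·0 + 12·5 + 19·1 + 39·1 + 39·1 = 276
Hassan: 21·4 + 14·1 + 12·1 + 12·3 + 19·2 + 39·5 + 39·2 = 457
Rahul: 21·2 + 14·5 + 12·5 + 12·2 + 19·4 + 39·2 + 39·5 = 545
Elena: 21·0 + 14·0 + 12·3 + 12·0 + 19·5 + 39·4 + 39·3 = 404
Rahul has the highest Borda score (545).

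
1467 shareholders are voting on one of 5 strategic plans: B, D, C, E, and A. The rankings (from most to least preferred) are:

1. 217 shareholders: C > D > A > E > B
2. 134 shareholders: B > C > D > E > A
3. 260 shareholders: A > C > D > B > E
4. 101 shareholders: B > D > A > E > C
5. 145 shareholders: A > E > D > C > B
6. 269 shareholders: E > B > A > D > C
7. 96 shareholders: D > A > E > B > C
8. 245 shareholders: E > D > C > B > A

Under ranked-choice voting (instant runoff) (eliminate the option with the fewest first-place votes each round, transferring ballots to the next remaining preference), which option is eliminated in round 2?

C

Round 1: B 235, D 96, C 217, E 514, A 405. Eliminate D.
Round 2: B 235, C 217, E 514, A 501. Eliminate C.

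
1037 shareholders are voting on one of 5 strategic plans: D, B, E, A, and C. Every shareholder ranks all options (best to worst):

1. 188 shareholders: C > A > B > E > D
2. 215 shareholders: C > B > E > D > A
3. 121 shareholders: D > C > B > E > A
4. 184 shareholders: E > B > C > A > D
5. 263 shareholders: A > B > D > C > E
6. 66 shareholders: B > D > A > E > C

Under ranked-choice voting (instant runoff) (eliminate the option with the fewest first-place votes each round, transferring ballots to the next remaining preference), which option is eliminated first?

B

Round 1: D 121, B 66, E 184, A 263, C 403. Eliminate B.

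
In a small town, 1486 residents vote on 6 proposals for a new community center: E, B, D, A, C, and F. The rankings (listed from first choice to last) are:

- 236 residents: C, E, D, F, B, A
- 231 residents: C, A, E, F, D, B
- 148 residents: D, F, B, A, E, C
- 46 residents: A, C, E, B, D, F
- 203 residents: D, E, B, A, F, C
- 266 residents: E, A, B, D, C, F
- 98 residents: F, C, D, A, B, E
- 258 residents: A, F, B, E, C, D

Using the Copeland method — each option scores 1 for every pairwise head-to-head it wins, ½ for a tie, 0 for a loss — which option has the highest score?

A

E: beats B, D, C, and F; loses to A → score 4.
B: beats C; loses to E, D, A, and F → score 1.
D: beats B and F; loses to E, A, and C → score 2.
A: beats E, B, D, C, and F → score 5.
C: beats D and F; loses to E, B, and A → score 2.
F: beats B; loses to E, D, A, and C → score 1.
A has the best pairwise record.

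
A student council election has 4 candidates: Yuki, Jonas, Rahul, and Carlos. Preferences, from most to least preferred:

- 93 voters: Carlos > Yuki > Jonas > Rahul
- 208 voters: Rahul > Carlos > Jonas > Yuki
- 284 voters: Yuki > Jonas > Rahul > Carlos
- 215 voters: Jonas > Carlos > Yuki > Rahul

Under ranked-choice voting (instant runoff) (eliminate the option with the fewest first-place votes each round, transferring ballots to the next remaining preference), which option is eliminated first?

Carlos

Round 1: Yuki 284, Jonas 215, Rahul 208, Carlos 93. Eliminate Carlos.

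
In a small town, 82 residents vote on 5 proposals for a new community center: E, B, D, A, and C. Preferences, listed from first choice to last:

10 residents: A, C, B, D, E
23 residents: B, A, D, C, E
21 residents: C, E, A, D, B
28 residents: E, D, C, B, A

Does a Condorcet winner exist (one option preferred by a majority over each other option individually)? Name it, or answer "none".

Checking pairwise contests:
C beats E 54–28.
E beats B 49–33.
E beats D 49–33.
E beats A 49–33.
D beats C 51–31.
Every option loses at least one head-to-head, so there is no Condorcet winner.

none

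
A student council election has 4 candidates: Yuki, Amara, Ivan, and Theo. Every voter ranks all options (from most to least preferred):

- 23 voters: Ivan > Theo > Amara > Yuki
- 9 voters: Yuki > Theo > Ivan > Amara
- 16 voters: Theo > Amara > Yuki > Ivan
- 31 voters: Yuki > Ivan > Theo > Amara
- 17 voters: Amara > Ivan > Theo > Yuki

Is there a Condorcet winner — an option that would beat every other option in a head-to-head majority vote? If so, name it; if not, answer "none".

none

Checking pairwise contests:
Amara beats Yuki 56–40.
Ivan beats Amara 63–33.
Yuki beats Ivan 56–40.
Ivan beats Theo 71–25.
Every option loses at least one head-to-head, so there is no Condorcet winner.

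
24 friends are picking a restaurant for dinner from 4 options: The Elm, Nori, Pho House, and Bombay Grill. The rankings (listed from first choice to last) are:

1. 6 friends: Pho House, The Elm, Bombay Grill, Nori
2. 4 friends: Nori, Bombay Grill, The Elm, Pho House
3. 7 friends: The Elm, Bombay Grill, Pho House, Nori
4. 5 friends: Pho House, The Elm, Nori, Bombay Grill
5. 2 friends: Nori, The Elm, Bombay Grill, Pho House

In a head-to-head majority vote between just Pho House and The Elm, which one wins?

The Elm

Voters preferring Pho House to The Elm: 11; preferring The Elm to Pho House: 13.
The Elm wins the head-to-head.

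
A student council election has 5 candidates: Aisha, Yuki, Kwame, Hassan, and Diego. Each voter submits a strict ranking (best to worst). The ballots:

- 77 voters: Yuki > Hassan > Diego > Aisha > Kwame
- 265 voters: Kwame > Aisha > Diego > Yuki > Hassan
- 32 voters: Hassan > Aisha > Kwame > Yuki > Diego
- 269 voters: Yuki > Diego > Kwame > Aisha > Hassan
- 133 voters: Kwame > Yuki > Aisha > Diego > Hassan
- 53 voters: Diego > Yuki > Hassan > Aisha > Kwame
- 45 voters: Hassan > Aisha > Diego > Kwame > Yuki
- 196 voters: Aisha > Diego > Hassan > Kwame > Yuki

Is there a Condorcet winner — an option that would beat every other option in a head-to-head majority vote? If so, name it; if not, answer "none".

Checking pairwise contests:
Kwame beats Aisha 667–403.
Aisha beats Yuki 538–532.
Diego beats Kwame 640–430.
Aisha beats Hassan 863–207.
Aisha beats Diego 671–399.
Every option loses at least one head-to-head, so there is no Condorcet winner.

none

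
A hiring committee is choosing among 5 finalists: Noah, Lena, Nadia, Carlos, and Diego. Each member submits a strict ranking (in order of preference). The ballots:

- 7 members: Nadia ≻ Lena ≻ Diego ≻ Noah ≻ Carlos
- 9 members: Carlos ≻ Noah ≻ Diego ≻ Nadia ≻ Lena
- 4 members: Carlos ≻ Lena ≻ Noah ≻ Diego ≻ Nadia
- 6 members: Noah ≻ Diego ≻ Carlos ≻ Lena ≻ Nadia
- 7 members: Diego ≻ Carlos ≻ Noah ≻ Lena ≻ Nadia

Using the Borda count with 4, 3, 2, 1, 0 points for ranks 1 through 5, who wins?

Noah: 7·1 + 9·3 + 4·2 + 6·4 + 7·2 = 80
Lena: 7·3 + 9·0 + 4·3 + 6·1 + 7·1 = 46
Nadia: 7·4 + 9·1 + 4·0 + 6·0 + 7·0 = 37
Carlos: 7·0 + 9·4 + 4·4 + 6·2 + 7·3 = 85
Diego: 7·2 + 9·2 + 4·1 + 6·3 + 7·4 = 82
Carlos has the highest Borda score (85).

Carlos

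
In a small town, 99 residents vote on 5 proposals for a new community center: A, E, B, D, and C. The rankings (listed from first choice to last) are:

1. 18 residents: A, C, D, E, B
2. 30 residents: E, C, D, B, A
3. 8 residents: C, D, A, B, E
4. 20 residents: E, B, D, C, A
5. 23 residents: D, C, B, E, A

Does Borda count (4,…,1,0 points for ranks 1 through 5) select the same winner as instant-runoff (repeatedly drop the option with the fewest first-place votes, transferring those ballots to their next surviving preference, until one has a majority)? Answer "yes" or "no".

Borda — scores: A 88, E 241, B 144, D 252, C 265. Winner: C.
Instant-runoff — R1 A 18, E 50, B 0, D 23, C 8 (E winner). Winner: E.
The two methods disagree.

no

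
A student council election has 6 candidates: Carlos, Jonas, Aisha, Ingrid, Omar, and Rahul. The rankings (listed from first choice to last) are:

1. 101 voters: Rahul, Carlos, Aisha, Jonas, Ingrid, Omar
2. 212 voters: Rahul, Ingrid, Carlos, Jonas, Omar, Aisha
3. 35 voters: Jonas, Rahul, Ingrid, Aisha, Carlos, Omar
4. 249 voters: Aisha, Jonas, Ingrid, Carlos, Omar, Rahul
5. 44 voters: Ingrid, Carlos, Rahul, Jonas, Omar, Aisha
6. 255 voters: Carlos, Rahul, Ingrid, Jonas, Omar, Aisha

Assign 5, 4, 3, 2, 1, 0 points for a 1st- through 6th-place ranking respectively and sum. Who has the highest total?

Carlos: 101·4 + 212·3 + 35·1 + 249·2 + 44·4 + 255·5 = 3024
Jonas: 101·2 + 212·2 + 35·5 + 249·4 + 44·2 + 255·2 = 2395
Aisha: 101·3 + 212·0 + 35·2 + 249·5 + 44·0 + 255·0 = 1618
Ingrid: 101·1 + 212·4 + 35·3 + 249·3 + 44·5 + 255·3 = 2786
Omar: 101·0 + 212·1 + 35·0 + 249·1 + 44·1 + 255·1 = 760
Rahul: 101·5 + 212·5 + 35·4 + 249·0 + 44·3 + 255·4 = 2857
Carlos has the highest Borda score (3024).

Carlos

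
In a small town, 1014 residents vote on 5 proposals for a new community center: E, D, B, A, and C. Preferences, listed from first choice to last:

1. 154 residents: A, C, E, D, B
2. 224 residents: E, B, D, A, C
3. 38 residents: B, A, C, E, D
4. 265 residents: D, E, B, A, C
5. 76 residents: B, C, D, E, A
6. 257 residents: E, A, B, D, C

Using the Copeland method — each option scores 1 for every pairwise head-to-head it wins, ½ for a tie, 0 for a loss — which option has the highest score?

E

E: beats D, B, A, and C → score 4.
D: beats A and C; loses to E and B → score 2.
B: beats D, A, and C; loses to E → score 3.
A: beats C; loses to E, D, and B → score 1.
C: loses to E, D, B, and A → score 0.
E has the best pairwise record.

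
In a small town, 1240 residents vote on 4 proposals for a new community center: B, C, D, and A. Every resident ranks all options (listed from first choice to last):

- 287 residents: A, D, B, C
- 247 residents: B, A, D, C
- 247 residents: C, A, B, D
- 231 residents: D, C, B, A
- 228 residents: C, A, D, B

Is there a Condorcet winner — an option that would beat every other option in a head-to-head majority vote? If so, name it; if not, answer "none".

Checking pairwise contests:
C beats B 706–534.
D beats C 765–475.
A beats D 1009–231.
C beats A 706–534.
Every option loses at least one head-to-head, so there is no Condorcet winner.

none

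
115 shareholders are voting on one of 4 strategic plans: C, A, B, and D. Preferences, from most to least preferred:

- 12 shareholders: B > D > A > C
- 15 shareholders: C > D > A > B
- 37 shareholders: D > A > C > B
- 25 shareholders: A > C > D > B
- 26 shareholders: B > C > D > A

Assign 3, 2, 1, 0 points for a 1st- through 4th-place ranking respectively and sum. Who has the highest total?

D

C: 12·0 + 15·3 + 37·1 + 25·2 + 26·2 = 184
A: 12·1 + 15·1 + 37·2 + 25·3 + 26·0 = 176
B: 12·3 + 15·0 + 37·0 + 25·0 + 26·3 = 114
D: 12·2 + 15·2 + 37·3 + 25·1 + 26·1 = 216
D has the highest Borda score (216).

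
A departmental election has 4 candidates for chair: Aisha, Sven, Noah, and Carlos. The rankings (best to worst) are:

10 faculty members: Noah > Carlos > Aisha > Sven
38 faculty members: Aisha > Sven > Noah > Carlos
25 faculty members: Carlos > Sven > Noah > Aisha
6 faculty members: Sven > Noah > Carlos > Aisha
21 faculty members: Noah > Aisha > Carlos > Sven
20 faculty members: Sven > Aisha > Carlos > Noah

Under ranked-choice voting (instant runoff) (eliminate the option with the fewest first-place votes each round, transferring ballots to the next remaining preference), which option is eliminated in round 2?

Round 1: Aisha 38, Sven 26, Noah 31, Carlos 25. Eliminate Carlos.
Round 2: Aisha 38, Sven 51, Noah 31. Eliminate Noah.

Noah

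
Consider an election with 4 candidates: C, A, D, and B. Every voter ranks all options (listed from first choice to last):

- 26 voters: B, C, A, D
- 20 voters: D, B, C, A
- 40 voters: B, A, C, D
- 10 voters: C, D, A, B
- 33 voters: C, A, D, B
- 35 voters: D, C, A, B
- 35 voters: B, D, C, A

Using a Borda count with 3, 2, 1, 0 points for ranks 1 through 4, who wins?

C: 26·2 + 20·1 + 40·1 + 10·3 + 33·3 + 35·2 + 35·1 = 346
A: 26·1 + 20·0 + 40·2 + 10·1 + 33·2 + 35·1 + 35·0 = 217
D: 26·0 + 20·3 + 40·0 + 10·2 + 33·1 + 35·3 + 35·2 = 288
B: 26·3 + 20·2 + 40·3 + 10·0 + 33·0 + 35·0 + 35·3 = 343
C has the highest Borda score (346).

C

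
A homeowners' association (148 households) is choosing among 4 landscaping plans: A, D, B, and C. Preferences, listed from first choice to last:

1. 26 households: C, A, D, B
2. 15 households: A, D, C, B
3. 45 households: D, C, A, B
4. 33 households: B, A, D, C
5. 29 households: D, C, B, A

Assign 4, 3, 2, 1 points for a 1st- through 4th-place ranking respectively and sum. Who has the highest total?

A: 26·3 + 15·4 + 45·2 + 33·3 + 29·1 = 356
D: 26·2 + 15·3 + 45·4 + 33·2 + 29·4 = 459
B: 26·1 + 15·1 + 45·1 + 33·4 + 29·2 = 276
C: 26·4 + 15·2 + 45·3 + 33·1 + 29·3 = 389
D has the highest Borda score (459).

D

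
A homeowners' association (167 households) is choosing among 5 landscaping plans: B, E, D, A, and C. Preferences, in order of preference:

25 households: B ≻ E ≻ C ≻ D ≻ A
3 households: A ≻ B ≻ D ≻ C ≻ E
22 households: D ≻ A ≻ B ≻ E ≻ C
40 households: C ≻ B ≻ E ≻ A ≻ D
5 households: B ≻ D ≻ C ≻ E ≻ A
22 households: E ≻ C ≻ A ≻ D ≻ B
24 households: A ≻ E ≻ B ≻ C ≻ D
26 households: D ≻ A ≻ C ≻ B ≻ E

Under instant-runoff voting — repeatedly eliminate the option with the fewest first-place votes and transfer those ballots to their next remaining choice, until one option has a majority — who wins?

Round 1: B 30, E 22, D 48, A 27, C 40. Eliminate E.
Round 2: B 30, D 48, A 27, C 62. Eliminate A.
Round 3: B 57, D 48, C 62. Eliminate D.
Round 4: B 79, C 88. C has a majority.

C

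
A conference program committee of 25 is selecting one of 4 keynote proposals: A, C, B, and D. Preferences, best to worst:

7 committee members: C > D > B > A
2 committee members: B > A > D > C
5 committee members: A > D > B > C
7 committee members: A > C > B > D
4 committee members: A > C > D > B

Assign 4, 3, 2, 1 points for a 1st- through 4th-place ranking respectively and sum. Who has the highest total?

A

A: 7·1 + 2·3 + 5·4 + 7·4 + 4·4 = 77
C: 7·4 + 2·1 + 5·1 + 7·3 + 4·3 = 68
B: 7·2 + 2·4 + 5·2 + 7·2 + 4·1 = 50
D: 7·3 + 2·2 + 5·3 + 7·1 + 4·2 = 55
A has the highest Borda score (77).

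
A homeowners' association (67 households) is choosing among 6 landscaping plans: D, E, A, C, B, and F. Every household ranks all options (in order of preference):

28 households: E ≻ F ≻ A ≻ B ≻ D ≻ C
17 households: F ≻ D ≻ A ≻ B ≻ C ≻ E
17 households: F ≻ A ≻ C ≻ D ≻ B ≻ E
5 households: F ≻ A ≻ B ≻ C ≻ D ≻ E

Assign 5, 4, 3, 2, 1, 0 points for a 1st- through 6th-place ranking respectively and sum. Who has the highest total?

D: 28·1 + 17·4 + 17·2 + 5·1 = 135
E: 28·5 + 17·0 + 17·0 + 5·0 = 140
A: 28·3 + 17·3 + 17·4 + 5·4 = 223
C: 28·0 + 17·1 + 17·3 + 5·2 = 78
B: 28·2 + 17·2 + 17·1 + 5·3 = 122
F: 28·4 + 17·5 + 17·5 + 5·5 = 307
F has the highest Borda score (307).

F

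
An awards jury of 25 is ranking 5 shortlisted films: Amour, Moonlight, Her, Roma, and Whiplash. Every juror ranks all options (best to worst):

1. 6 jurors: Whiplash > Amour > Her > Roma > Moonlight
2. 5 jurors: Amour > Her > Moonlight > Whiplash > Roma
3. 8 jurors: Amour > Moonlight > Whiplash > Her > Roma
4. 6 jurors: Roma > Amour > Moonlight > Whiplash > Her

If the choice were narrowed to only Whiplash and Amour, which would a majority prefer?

Amour

Voters preferring Whiplash to Amour: 6; preferring Amour to Whiplash: 19.
Amour wins the head-to-head.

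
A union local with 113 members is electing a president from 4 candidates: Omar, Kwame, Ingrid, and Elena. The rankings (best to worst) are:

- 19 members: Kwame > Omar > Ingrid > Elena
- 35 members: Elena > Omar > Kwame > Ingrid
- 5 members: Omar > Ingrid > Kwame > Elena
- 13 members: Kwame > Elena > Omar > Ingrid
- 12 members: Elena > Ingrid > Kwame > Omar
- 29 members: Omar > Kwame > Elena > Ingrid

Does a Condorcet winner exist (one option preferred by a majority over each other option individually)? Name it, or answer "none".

Checking pairwise contests:
Elena beats Omar 60–53.
Omar beats Kwame 69–44.
Omar beats Ingrid 101–12.
Kwame beats Elena 66–47.
Every option loses at least one head-to-head, so there is no Condorcet winner.

none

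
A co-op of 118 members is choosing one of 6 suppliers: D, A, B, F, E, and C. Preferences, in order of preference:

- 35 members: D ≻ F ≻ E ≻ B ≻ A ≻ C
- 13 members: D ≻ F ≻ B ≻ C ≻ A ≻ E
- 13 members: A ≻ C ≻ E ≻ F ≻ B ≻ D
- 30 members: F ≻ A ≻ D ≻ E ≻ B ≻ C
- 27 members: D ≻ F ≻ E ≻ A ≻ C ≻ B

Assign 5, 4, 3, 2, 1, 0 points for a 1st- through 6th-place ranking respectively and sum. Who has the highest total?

F

D: 35·5 + 13·5 + 13·0 + 30·3 + 27·5 = 465
A: 35·1 + 13·1 + 13·5 + 30·4 + 27·2 = 287
B: 35·2 + 13·3 + 13·1 + 30·1 + 27·0 = 152
F: 35·4 + 13·4 + 13·2 + 30·5 + 27·4 = 476
E: 35·3 + 13·0 + 13·3 + 30·2 + 27·3 = 285
C: 35·0 + 13·2 + 13·4 + 30·0 + 27·1 = 105
F has the highest Borda score (476).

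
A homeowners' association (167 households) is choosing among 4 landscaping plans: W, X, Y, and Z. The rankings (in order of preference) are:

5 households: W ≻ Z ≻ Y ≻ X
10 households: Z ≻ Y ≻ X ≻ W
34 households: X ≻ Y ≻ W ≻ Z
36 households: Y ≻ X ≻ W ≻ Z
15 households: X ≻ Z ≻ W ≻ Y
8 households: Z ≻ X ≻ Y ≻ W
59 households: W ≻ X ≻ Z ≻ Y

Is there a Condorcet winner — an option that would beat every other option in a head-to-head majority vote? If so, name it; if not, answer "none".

X

X vs W: 103–64 for X.
X vs Y: 116–51 for X.
X vs Z: 144–23 for X.
X beats every other option head-to-head.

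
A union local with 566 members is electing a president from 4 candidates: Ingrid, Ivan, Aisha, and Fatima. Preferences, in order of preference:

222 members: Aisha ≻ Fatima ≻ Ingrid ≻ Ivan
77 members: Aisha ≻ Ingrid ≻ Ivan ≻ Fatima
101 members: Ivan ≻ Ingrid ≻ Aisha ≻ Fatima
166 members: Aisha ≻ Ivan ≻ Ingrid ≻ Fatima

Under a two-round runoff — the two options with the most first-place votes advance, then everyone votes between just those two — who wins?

Aisha

Round 1 first-place votes: Ingrid 0, Ivan 101, Aisha 465, Fatima 0.
Aisha and Ivan advance.
Runoff: Aisha is preferred to Ivan by 465 voters; Ivan by 101.
Aisha wins the runoff.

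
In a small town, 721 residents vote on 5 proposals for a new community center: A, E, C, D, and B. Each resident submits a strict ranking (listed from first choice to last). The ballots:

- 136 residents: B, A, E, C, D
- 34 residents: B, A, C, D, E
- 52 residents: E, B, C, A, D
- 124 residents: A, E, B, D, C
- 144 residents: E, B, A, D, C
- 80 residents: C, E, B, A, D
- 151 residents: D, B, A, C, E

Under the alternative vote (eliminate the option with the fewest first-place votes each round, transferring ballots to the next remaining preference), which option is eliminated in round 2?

Round 1: A 124, E 196, C 80, D 151, B 170. Eliminate C.
Round 2: A 124, E 276, D 151, B 170. Eliminate A.

A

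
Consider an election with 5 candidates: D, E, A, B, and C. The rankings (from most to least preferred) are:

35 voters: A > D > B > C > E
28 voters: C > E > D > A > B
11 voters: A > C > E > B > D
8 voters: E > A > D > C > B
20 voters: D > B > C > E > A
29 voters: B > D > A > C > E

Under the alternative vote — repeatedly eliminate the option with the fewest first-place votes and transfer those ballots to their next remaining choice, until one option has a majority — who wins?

Round 1: D 20, E 8, A 46, B 29, C 28. Eliminate E.
Round 2: D 20, A 54, B 29, C 28. Eliminate D.
Round 3: A 54, B 49, C 28. Eliminate C.
Round 4: A 82, B 49. A has a majority.

A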